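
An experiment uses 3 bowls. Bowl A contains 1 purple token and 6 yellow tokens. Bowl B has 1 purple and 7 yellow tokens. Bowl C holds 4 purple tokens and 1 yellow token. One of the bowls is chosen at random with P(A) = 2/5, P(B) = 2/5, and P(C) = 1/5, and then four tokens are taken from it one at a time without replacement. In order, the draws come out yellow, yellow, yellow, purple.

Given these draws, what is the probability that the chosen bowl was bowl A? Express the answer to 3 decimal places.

For each hypothesis, P(data | H) works out to: P(data | bowl A) = (6/7)(5/6)(4/5)(1/4) = 1/7; P(data | bowl B) = (7/8)(6/7)(5/6)(1/5) = 1/8; P(data | bowl C) = (1/5)(0/4) = 0.
The prior-weighted likelihoods are 2/5 · 1/7 = 2/35, 2/5 · 1/8 = 1/20, 1/5 · 0 = 0; with total 3/28.
By Bayes' rule, P(bowl A | data) = (2/35) / (3/28) = 8/15.

0.533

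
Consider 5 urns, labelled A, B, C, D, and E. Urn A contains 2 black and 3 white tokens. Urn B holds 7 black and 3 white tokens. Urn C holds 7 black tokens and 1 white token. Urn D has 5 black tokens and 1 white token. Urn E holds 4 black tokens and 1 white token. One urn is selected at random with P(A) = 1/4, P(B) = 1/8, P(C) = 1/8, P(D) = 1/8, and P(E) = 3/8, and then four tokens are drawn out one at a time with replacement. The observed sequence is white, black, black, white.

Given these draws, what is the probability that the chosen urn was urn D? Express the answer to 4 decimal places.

0.0722

Under each hypothesis, the probability of the observed sequence is: P(data | urn A) = (3/5)(2/5)(2/5)(3/5) = 0.0576; P(data | urn B) = (3/10)(7/10)(7/10)(3/10) = 0.0441; P(data | urn C) = (1/8)(7/8)(7/8)(1/8) = 0.011963; P(data | urn D) = (1/6)(5/6)(5/6)(1/6) = 0.01929; P(data | urn E) = (1/5)(4/5)(4/5)(1/5) = 0.0256.
The prior-weighted likelihoods are 1/4 · 0.0576 = 0.0144, 1/8 · 0.0441 = 0.0055125, 1/8 · 0.011963 = 0.0014954, 1/8 · 0.01929 = 0.0024113, 3/8 · 0.0256 = 0.0096; these sum to 0.033419.
So P(urn D | data) = (0.0024113) / (0.033419) = 0.072152.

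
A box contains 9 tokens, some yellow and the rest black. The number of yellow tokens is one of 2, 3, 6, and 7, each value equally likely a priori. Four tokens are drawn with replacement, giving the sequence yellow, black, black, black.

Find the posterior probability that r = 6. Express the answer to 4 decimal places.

0.1044

For each hypothesis, P(data | H) works out to: P(data | r = 2) = (2/9)(7/9)(7/9)(7/9) = 0.10456; P(data | r = 3) = (3/9)(6/9)(6/9)(6/9) = 0.098765; P(data | r = 6) = (6/9)(3/9)(3/9)(3/9) = 0.024691; P(data | r = 7) = (7/9)(2/9)(2/9)(2/9) = 0.0085353.
Weighting by the prior gives 1/4 · 0.10456 = 0.026139, 1/4 · 0.098765 = 0.024691, 1/4 · 0.024691 = 0.0061728, 1/4 · 0.0085353 = 0.0021338; summing to 0.059137.
Therefore the posterior P(r = 6 | data) = (0.0061728) / (0.059137) = 0.10438.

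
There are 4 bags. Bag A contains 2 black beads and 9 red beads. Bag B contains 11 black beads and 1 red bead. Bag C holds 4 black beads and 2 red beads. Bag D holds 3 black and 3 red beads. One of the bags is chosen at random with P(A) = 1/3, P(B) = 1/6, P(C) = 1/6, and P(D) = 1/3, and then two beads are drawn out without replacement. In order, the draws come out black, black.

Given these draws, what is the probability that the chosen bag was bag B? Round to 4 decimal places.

0.4991

Compute the likelihood of the observed sequence for each case: P(data | bag A) = (2/11)(1/10) = 0.018182; P(data | bag B) = (11/12)(10/11) = 0.83333; P(data | bag C) = (4/6)(3/5) = 0.4; P(data | bag D) = (3/6)(2/5) = 0.2.
Multiplying each by its prior: 1/3 · 0.018182 = 0.0060606, 1/6 · 0.83333 = 0.13889, 1/6 · 0.4 = 0.066667, 1/3 · 0.2 = 0.066667; summing to 0.27828.
By Bayes' rule, P(bag B | data) = (0.13889) / (0.27828) = 0.49909.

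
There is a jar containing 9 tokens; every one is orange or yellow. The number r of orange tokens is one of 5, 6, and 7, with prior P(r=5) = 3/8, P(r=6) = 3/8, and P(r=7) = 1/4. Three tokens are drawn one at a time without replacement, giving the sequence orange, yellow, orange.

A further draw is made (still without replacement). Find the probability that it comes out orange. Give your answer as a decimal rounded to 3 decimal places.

0.649

The likelihood of the observed sequence under each hypothesis: P(data | r = 5) = (5/9)(4/8)(4/7) = 10/63; P(data | r = 6) = (6/9)(3/8)(5/7) = 5/28; P(data | r = 7) = (7/9)(2/8)(6/7) = 1/6.
Multiplying each by its prior: 3/8 · 10/63 = 5/84, 3/8 · 5/28 = 15/224, 1/4 · 1/6 = 1/24; with total 113/672.
The posterior is then P(r = 5 | data) = 40/113, P(r = 6 | data) = 45/113, P(r = 7 | data) = 28/113.
The predictive probability is P(orange next | data) = (1/2)(40/113) + (2/3)(45/113) + (5/6)(28/113) = 220/339.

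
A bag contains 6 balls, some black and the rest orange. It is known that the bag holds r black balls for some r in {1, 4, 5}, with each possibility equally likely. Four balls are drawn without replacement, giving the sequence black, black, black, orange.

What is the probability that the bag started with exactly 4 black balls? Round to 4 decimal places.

The likelihood of the observed sequence under each hypothesis: P(data | r = 1) = (1/6)(0/5) = 0; P(data | r = 4) = (4/6)(3/5)(2/4)(2/3) = 2/15; P(data | r = 5) = (5/6)(4/5)(3/4)(1/3) = 1/6.
Multiplying each by its prior: 1/3 · 0 = 0, 1/3 · 2/15 = 2/45, 1/3 · 1/6 = 1/18; summing to 1/10.
So P(r = 4 | data) = (2/45) / (1/10) = 4/9.

0.4444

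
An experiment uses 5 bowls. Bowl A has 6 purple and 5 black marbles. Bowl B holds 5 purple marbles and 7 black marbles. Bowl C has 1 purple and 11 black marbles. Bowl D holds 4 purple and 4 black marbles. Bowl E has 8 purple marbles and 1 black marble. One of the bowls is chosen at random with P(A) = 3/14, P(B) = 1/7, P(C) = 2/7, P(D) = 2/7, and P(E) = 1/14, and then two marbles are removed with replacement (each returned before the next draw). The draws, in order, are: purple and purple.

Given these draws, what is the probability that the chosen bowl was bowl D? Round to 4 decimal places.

Compute the likelihood of the observed sequence for each case: P(data | bowl A) = (6/11)(6/11) = 0.29752; P(data | bowl B) = (5/12)(5/12) = 0.17361; P(data | bowl C) = (1/12)(1/12) = 0.0069444; P(data | bowl D) = (4/8)(4/8) = 0.25; P(data | bowl E) = (8/9)(8/9) = 0.79012.
Multiplying each by its prior: 3/14 · 0.29752 = 0.063754, 1/7 · 0.17361 = 0.024802, 2/7 · 0.0069444 = 0.0019841, 2/7 · 0.25 = 0.071429, 1/14 · 0.79012 = 0.056437; summing to 0.21841.
Hence P(bowl D | data) = (0.071429) / (0.21841) = 0.32704.

0.3270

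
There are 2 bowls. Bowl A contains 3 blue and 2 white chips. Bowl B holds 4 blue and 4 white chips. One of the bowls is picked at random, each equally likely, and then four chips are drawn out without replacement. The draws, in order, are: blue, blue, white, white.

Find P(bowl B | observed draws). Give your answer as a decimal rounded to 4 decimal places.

0.4615

Under each hypothesis, the probability of the observed sequence is: P(data | bowl A) = (3/5)(2/4)(2/3)(1/2) = 1/10; P(data | bowl B) = (4/8)(3/7)(4/6)(3/5) = 3/35.
Weighting by the prior gives 1/2 · 1/10 = 1/20, 1/2 · 3/35 = 3/70; with total 13/140.
Hence P(bowl B | data) = (3/70) / (13/140) = 6/13.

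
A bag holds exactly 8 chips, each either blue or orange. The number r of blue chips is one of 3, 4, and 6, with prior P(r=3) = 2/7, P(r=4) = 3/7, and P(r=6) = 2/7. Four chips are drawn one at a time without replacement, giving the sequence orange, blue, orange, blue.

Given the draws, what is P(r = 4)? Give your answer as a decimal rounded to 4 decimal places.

Compute the likelihood of the observed sequence for each case: P(data | r = 3) = (5/8)(3/7)(4/6)(2/5) = 1/14; P(data | r = 4) = (4/8)(4/7)(3/6)(3/5) = 3/35; P(data | r = 6) = (2/8)(6/7)(1/6)(5/5) = 1/28.
Multiplying each by its prior: 2/7 · 1/14 = 1/49, 3/7 · 3/35 = 9/245, 2/7 · 1/28 = 1/98; these sum to 33/490.
So P(r = 4 | data) = (9/245) / (33/490) = 6/11.

0.5455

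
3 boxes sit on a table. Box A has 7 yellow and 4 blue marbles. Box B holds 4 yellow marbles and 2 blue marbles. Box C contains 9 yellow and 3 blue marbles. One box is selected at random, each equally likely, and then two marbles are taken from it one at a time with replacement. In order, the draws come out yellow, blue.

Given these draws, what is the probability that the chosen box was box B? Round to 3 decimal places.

For each hypothesis, P(data | H) works out to: P(data | box A) = (7/11)(4/11) = 0.2314; P(data | box B) = (4/6)(2/6) = 0.22222; P(data | box C) = (9/12)(3/12) = 0.1875.
Multiplying each by its prior: 1/3 · 0.2314 = 0.077135, 1/3 · 0.22222 = 0.074074, 1/3 · 0.1875 = 0.0625; these sum to 0.21371.
Therefore the posterior P(box B | data) = (0.074074) / (0.21371) = 0.34661.

0.347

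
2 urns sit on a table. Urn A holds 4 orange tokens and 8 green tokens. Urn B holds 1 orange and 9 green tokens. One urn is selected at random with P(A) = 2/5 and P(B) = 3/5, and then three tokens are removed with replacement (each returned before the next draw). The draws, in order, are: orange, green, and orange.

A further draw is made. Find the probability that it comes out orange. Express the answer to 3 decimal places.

For each hypothesis, P(data | H) works out to: P(data | urn A) = (4/12)(8/12)(4/12) = 0.074074; P(data | urn B) = (1/10)(9/10)(1/10) = 0.009.
Weighting by the prior gives 2/5 · 0.074074 = 0.02963, 3/5 · 0.009 = 0.0054; summing to 0.03503.
The posterior is then P(urn A | data) = 0.84584, P(urn B | data) = 0.15416.
Averaging over the posterior, P(orange next | data) = (1/3)(0.84584) + (1/10)(0.15416) = 0.29736.

0.297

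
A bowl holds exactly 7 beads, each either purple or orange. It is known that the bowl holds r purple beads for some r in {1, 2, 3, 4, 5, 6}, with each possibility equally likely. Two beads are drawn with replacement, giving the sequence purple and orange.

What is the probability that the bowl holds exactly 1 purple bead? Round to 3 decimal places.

For each hypothesis, P(data | H) works out to: P(data | r = 1) = (1/7)(6/7) = 6/49; P(data | r = 2) = (2/7)(5/7) = 10/49; P(data | r = 3) = (3/7)(4/7) = 12/49; P(data | r = 4) = (4/7)(3/7) = 12/49; P(data | r = 5) = (5/7)(2/7) = 10/49; P(data | r = 6) = (6/7)(1/7) = 6/49.
The prior-weighted likelihoods are 1/6 · 6/49 = 1/49, 1/6 · 10/49 = 5/147, 1/6 · 12/49 = 2/49, 1/6 · 12/49 = 2/49, 1/6 · 10/49 = 5/147, 1/6 · 6/49 = 1/49; summing to 4/21.
So P(r = 1 | data) = (1/49) / (4/21) = 3/28.

0.107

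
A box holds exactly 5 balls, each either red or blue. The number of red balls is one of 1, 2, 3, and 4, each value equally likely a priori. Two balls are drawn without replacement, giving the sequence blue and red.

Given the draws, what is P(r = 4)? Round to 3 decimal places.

0.200

Under each hypothesis, the probability of the observed sequence is: P(data | r = 1) = (4/5)(1/4) = 1/5; P(data | r = 2) = (3/5)(2/4) = 3/10; P(data | r = 3) = (2/5)(3/4) = 3/10; P(data | r = 4) = (1/5)(4/4) = 1/5.
Multiplying each by its prior: 1/4 · 1/5 = 1/20, 1/4 · 3/10 = 3/40, 1/4 · 3/10 = 3/40, 1/4 · 1/5 = 1/20; these sum to 1/4.
Therefore the posterior P(r = 4 | data) = (1/20) / (1/4) = 1/5.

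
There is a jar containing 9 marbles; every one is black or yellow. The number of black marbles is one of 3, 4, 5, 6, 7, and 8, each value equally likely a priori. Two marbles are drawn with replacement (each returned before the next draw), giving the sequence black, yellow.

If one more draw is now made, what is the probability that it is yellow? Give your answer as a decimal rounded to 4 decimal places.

Compute the likelihood of the observed sequence for each case: P(data | r = 3) = (3/9)(6/9) = 2/9; P(data | r = 4) = (4/9)(5/9) = 20/81; P(data | r = 5) = (5/9)(4/9) = 20/81; P(data | r = 6) = (6/9)(3/9) = 2/9; P(data | r = 7) = (7/9)(2/9) = 14/81; P(data | r = 8) = (8/9)(1/9) = 8/81.
The prior-weighted likelihoods are 1/6 · 2/9 = 1/27, 1/6 · 20/81 = 10/243, 1/6 · 20/81 = 10/243, 1/6 · 2/9 = 1/27, 1/6 · 14/81 = 7/243, 1/6 · 8/81 = 4/243; with total 49/243.
Normalising, the posterior is P(r = 3 | data) = 9/49, P(r = 4 | data) = 10/49, P(r = 5 | data) = 10/49, P(r = 6 | data) = 9/49, P(r = 7 | data) = 1/7, P(r = 8 | data) = 4/49.
So P(yellow next | data) = Σ P(yellow next | H) P(H | data) = (2/3)(9/49) + (5/9)(10/49) + (4/9)(10/49) + (1/3)(9/49) + (2/9)(1/7) + (1/9)(4/49) = 3/7.

0.4286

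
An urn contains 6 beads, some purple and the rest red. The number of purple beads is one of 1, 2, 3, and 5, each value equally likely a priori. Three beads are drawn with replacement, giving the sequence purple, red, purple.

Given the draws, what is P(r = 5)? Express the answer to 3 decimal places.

0.342

For each hypothesis, P(data | H) works out to: P(data | r = 1) = (1/6)(5/6)(1/6) = 5/216; P(data | r = 2) = (2/6)(4/6)(2/6) = 2/27; P(data | r = 3) = (3/6)(3/6)(3/6) = 1/8; P(data | r = 5) = (5/6)(1/6)(5/6) = 25/216.
The prior-weighted likelihoods are 1/4 · 5/216 = 5/864, 1/4 · 2/27 = 1/54, 1/4 · 1/8 = 1/32, 1/4 · 25/216 = 25/864; with total 73/864.
So P(r = 5 | data) = (25/864) / (73/864) = 25/73.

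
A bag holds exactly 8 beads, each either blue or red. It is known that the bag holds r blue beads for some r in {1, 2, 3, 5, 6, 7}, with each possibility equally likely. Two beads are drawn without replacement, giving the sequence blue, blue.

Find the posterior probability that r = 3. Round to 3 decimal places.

0.060

The likelihood of the observed sequence under each hypothesis: P(data | r = 1) = (1/8)(0/7) = 0; P(data | r = 2) = (2/8)(1/7) = 1/28; P(data | r = 3) = (3/8)(2/7) = 3/28; P(data | r = 5) = (5/8)(4/7) = 5/14; P(data | r = 6) = (6/8)(5/7) = 15/28; P(data | r = 7) = (7/8)(6/7) = 3/4.
Multiplying each by its prior: 1/6 · 0 = 0, 1/6 · 1/28 = 1/168, 1/6 · 3/28 = 1/56, 1/6 · 5/14 = 5/84, 1/6 · 15/28 = 5/56, 1/6 · 3/4 = 1/8; summing to 25/84.
So P(r = 3 | data) = (1/56) / (25/84) = 3/50.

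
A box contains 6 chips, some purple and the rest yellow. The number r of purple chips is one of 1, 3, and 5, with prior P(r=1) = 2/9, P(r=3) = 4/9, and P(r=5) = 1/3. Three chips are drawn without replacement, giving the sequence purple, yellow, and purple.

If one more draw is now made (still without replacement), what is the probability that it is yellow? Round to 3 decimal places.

0.364

Under each hypothesis, the probability of the observed sequence is: P(data | r = 1) = (1/6)(5/5)(0/4) = 0; P(data | r = 3) = (3/6)(3/5)(2/4) = 3/20; P(data | r = 5) = (5/6)(1/5)(4/4) = 1/6.
The prior-weighted likelihoods are 2/9 · 0 = 0, 4/9 · 3/20 = 1/15, 1/3 · 1/6 = 1/18; summing to 11/90.
Normalising, the posterior is P(r = 1 | data) = 0, P(r = 3 | data) = 6/11, P(r = 5 | data) = 5/11.
So P(yellow next | data) = Σ P(yellow next | H) P(H | data) = (2/3)(6/11) + (0)(5/11) = 4/11.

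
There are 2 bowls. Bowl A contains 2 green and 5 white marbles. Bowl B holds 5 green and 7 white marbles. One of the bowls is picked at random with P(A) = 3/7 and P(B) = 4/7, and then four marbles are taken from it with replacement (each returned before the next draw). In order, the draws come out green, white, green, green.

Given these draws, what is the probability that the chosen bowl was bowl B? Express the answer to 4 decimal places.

Under each hypothesis, the probability of the observed sequence is: P(data | bowl A) = (2/7)(5/7)(2/7)(2/7) = 0.01666; P(data | bowl B) = (5/12)(7/12)(5/12)(5/12) = 0.042197.
The prior-weighted likelihoods are 3/7 · 0.01666 = 0.0071399, 4/7 · 0.042197 = 0.024113; summing to 0.031253.
Therefore the posterior P(bowl B | data) = (0.024113) / (0.031253) = 0.77154.

0.7715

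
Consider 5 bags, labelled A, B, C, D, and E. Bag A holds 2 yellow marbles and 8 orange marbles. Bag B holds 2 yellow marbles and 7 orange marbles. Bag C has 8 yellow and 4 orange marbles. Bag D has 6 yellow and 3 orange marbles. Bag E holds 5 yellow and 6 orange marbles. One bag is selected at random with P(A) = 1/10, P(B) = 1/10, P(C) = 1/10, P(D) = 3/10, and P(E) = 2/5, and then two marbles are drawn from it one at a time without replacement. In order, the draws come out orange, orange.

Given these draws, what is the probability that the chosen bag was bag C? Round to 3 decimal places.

The likelihood of the observed sequence under each hypothesis: P(data | bag A) = (8/10)(7/9) = 0.62222; P(data | bag B) = (7/9)(6/8) = 0.58333; P(data | bag C) = (4/12)(3/11) = 0.090909; P(data | bag D) = (3/9)(2/8) = 0.083333; P(data | bag E) = (6/11)(5/10) = 0.27273.
Weighting by the prior gives 1/10 · 0.62222 = 0.062222, 1/10 · 0.58333 = 0.058333, 1/10 · 0.090909 = 0.0090909, 3/10 · 0.083333 = 0.025, 2/5 · 0.27273 = 0.10909; these sum to 0.26374.
Hence P(bag C | data) = (0.0090909) / (0.26374) = 0.03447.

0.034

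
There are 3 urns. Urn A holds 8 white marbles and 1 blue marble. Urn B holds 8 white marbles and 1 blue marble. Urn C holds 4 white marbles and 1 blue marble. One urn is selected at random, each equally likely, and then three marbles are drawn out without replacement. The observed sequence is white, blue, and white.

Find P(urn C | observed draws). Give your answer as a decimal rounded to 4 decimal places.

0.4737

For each hypothesis, P(data | H) works out to: P(data | urn A) = (8/9)(1/8)(7/7) = 1/9; P(data | urn B) = (8/9)(1/8)(7/7) = 1/9; P(data | urn C) = (4/5)(1/4)(3/3) = 1/5.
The prior-weighted likelihoods are 1/3 · 1/9 = 1/27, 1/3 · 1/9 = 1/27, 1/3 · 1/5 = 1/15; with total 19/135.
So P(urn C | data) = (1/15) / (19/135) = 9/19.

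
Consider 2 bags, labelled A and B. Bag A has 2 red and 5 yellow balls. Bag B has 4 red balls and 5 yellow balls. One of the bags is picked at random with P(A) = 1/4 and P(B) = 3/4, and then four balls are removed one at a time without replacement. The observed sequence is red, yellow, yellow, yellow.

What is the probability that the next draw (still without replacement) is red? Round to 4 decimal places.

Under each hypothesis, the probability of the observed sequence is: P(data | bag A) = (2/7)(5/6)(4/5)(3/4) = 1/7; P(data | bag B) = (4/9)(5/8)(4/7)(3/6) = 5/63.
The prior-weighted likelihoods are 1/4 · 1/7 = 1/28, 3/4 · 5/63 = 5/84; summing to 2/21.
Dividing through by the total gives posterior P(bag A | data) = 3/8, P(bag B | data) = 5/8.
Averaging over the posterior, P(red next | data) = (1/3)(3/8) + (3/5)(5/8) = 1/2.

0.5000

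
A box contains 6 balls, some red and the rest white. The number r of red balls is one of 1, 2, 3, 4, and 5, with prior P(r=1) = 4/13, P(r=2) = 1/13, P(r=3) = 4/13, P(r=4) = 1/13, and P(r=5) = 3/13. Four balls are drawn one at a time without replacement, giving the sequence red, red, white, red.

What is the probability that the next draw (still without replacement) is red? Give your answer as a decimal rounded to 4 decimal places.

The likelihood of the observed sequence under each hypothesis: P(data | r = 1) = (1/6)(0/5) = 0; P(data | r = 2) = (2/6)(1/5)(4/4)(0/3) = 0; P(data | r = 3) = (3/6)(2/5)(3/4)(1/3) = 1/20; P(data | r = 4) = (4/6)(3/5)(2/4)(2/3) = 2/15; P(data | r = 5) = (5/6)(4/5)(1/4)(3/3) = 1/6.
Multiplying each by its prior: 4/13 · 0 = 0, 1/13 · 0 = 0, 4/13 · 1/20 = 1/65, 1/13 · 2/15 = 2/195, 3/13 · 1/6 = 1/26; these sum to 5/78.
Normalising, the posterior is P(r = 1 | data) = 0, P(r = 2 | data) = 0, P(r = 3 | data) = 6/25, P(r = 4 | data) = 4/25, P(r = 5 | data) = 3/5.
Averaging over the posterior, P(red next | data) = (0)(6/25) + (1/2)(4/25) + (1)(3/5) = 17/25.

0.6800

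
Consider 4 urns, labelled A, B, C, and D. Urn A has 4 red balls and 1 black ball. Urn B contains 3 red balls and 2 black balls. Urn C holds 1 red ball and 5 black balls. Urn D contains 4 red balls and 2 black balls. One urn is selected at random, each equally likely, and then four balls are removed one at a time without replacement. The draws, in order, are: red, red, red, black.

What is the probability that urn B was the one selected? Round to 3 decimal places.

0.231

Under each hypothesis, the probability of the observed sequence is: P(data | urn A) = (4/5)(3/4)(2/3)(1/2) = 1/5; P(data | urn B) = (3/5)(2/4)(1/3)(2/2) = 1/10; P(data | urn C) = (1/6)(0/5) = 0; P(data | urn D) = (4/6)(3/5)(2/4)(2/3) = 2/15.
The prior-weighted likelihoods are 1/4 · 1/5 = 1/20, 1/4 · 1/10 = 1/40, 1/4 · 0 = 0, 1/4 · 2/15 = 1/30; these sum to 13/120.
Therefore the posterior P(urn B | data) = (1/40) / (13/120) = 3/13.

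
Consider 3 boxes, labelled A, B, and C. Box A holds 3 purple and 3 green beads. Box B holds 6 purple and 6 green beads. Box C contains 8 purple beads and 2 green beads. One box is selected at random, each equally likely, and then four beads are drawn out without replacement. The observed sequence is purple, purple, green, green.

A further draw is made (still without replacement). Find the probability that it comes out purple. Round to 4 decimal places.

0.5561

Under each hypothesis, the probability of the observed sequence is: P(data | box A) = (3/6)(2/5)(3/4)(2/3) = 0.1; P(data | box B) = (6/12)(5/11)(6/10)(5/9) = 0.075758; P(data | box C) = (8/10)(7/9)(2/8)(1/7) = 0.022222.
The prior-weighted likelihoods are 1/3 · 0.1 = 0.033333, 1/3 · 0.075758 = 0.025253, 1/3 · 0.022222 = 0.0074074; these sum to 0.065993.
The posterior is then P(box A | data) = 0.5051, P(box B | data) = 0.38265, P(box C | data) = 0.11224.
The predictive probability is P(purple next | data) = (1/2)(0.5051) + (1/2)(0.38265) + (1)(0.11224) = 0.55612.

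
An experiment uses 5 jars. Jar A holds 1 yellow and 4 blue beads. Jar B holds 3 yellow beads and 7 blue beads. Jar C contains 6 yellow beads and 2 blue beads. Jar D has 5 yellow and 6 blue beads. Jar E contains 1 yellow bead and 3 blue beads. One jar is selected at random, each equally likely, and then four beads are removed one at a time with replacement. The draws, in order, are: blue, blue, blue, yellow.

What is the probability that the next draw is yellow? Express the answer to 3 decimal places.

For each hypothesis, P(data | H) works out to: P(data | jar A) = (4/5)(4/5)(4/5)(1/5) = 0.1024; P(data | jar B) = (7/10)(7/10)(7/10)(3/10) = 0.1029; P(data | jar C) = (2/8)(2/8)(2/8)(6/8) = 0.011719; P(data | jar D) = (6/11)(6/11)(6/11)(5/11) = 0.073765; P(data | jar E) = (3/4)(3/4)(3/4)(1/4) = 0.10547.
The prior-weighted likelihoods are 1/5 · 0.1024 = 0.02048, 1/5 · 0.1029 = 0.02058, 1/5 · 0.011719 = 0.0023437, 1/5 · 0.073765 = 0.014753, 1/5 · 0.10547 = 0.021094; with total 0.079251.
Dividing through by the total gives posterior P(jar A | data) = 0.25842, P(jar B | data) = 0.25968, P(jar C | data) = 0.029574, P(jar D | data) = 0.18616, P(jar E | data) = 0.26617.
So P(yellow next | data) = Σ P(yellow next | H) P(H | data) = (1/5)(0.25842) + (3/10)(0.25968) + (3/4)(0.029574) + (5/11)(0.18616) + (1/4)(0.26617) = 0.30293.

0.303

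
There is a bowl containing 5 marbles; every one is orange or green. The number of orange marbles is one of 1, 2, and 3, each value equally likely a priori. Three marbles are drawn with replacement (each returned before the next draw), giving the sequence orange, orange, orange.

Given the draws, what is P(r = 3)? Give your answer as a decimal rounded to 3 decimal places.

Under each hypothesis, the probability of the observed sequence is: P(data | r = 1) = (1/5)(1/5)(1/5) = 1/125; P(data | r = 2) = (2/5)(2/5)(2/5) = 8/125; P(data | r = 3) = (3/5)(3/5)(3/5) = 27/125.
Weighting by the prior gives 1/3 · 1/125 = 1/375, 1/3 · 8/125 = 8/375, 1/3 · 27/125 = 9/125; these sum to 12/125.
Therefore the posterior P(r = 3 | data) = (9/125) / (12/125) = 3/4.

0.750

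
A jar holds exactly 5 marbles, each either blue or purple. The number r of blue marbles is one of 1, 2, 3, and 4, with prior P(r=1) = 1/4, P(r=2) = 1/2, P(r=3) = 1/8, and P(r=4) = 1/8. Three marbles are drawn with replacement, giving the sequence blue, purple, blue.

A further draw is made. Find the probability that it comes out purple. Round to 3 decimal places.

The likelihood of the observed sequence under each hypothesis: P(data | r = 1) = (1/5)(4/5)(1/5) = 4/125; P(data | r = 2) = (2/5)(3/5)(2/5) = 12/125; P(data | r = 3) = (3/5)(2/5)(3/5) = 18/125; P(data | r = 4) = (4/5)(1/5)(4/5) = 16/125.
Weighting by the prior gives 1/4 · 4/125 = 1/125, 1/2 · 12/125 = 6/125, 1/8 · 18/125 = 9/500, 1/8 · 16/125 = 2/125; with total 9/100.
Dividing through by the total gives posterior P(r = 1 | data) = 4/45, P(r = 2 | data) = 8/15, P(r = 3 | data) = 1/5, P(r = 4 | data) = 8/45.
So P(purple next | data) = Σ P(purple next | H) P(H | data) = (4/5)(4/45) + (3/5)(8/15) + (2/5)(1/5) + (1/5)(8/45) = 38/75.

0.507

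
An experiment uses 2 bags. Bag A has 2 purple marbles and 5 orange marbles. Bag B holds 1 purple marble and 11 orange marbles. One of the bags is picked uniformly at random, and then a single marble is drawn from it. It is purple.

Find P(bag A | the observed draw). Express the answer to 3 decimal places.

For each hypothesis, P(data | H) works out to: P(data | bag A) = (2/7) = 2/7; P(data | bag B) = (1/12) = 1/12.
Multiplying each by its prior: 1/2 · 2/7 = 1/7, 1/2 · 1/12 = 1/24; with total 31/168.
Hence P(bag A | data) = (1/7) / (31/168) = 24/31.

0.774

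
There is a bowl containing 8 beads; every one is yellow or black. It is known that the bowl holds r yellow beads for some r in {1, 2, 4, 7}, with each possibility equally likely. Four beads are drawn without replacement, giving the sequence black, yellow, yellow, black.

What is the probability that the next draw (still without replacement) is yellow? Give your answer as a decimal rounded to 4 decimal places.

Under each hypothesis, the probability of the observed sequence is: P(data | r = 1) = (7/8)(1/7)(0/6) = 0; P(data | r = 2) = (6/8)(2/7)(1/6)(5/5) = 1/28; P(data | r = 4) = (4/8)(4/7)(3/6)(3/5) = 3/35; P(data | r = 7) = (1/8)(7/7)(6/6)(0/5) = 0.
Multiplying each by its prior: 1/4 · 0 = 0, 1/4 · 1/28 = 1/112, 1/4 · 3/35 = 3/140, 1/4 · 0 = 0; summing to 17/560.
Dividing through by the total gives posterior P(r = 1 | data) = 0, P(r = 2 | data) = 5/17, P(r = 4 | data) = 12/17, P(r = 7 | data) = 0.
Averaging over the posterior, P(yellow next | data) = (0)(5/17) + (1/2)(12/17) = 6/17.

0.3529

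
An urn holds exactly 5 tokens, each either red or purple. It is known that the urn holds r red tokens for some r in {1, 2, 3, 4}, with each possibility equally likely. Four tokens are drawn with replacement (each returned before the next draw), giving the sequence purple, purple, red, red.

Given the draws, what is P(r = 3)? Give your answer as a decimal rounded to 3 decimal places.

0.346

For each hypothesis, P(data | H) works out to: P(data | r = 1) = (4/5)(4/5)(1/5)(1/5) = 16/625; P(data | r = 2) = (3/5)(3/5)(2/5)(2/5) = 36/625; P(data | r = 3) = (2/5)(2/5)(3/5)(3/5) = 36/625; P(data | r = 4) = (1/5)(1/5)(4/5)(4/5) = 16/625.
The prior-weighted likelihoods are 1/4 · 16/625 = 4/625, 1/4 · 36/625 = 9/625, 1/4 · 36/625 = 9/625, 1/4 · 16/625 = 4/625; these sum to 26/625.
Hence P(r = 3 | data) = (9/625) / (26/625) = 9/26.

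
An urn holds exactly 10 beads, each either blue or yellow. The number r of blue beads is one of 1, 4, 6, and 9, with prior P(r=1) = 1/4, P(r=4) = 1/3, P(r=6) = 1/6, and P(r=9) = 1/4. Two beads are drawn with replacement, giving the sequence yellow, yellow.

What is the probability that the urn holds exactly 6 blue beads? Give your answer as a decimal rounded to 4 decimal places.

For each hypothesis, P(data | H) works out to: P(data | r = 1) = (9/10)(9/10) = 81/100; P(data | r = 4) = (6/10)(6/10) = 9/25; P(data | r = 6) = (4/10)(4/10) = 4/25; P(data | r = 9) = (1/10)(1/10) = 1/100.
Weighting by the prior gives 1/4 · 81/100 = 81/400, 1/3 · 9/25 = 3/25, 1/6 · 4/25 = 2/75, 1/4 · 1/100 = 1/400; these sum to 211/600.
Hence P(r = 6 | data) = (2/75) / (211/600) = 16/211.

0.0758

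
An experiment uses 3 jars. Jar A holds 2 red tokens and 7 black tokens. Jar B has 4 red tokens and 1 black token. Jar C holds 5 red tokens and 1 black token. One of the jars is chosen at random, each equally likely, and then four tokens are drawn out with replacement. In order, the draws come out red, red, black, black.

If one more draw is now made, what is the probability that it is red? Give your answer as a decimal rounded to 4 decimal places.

The likelihood of the observed sequence under each hypothesis: P(data | jar A) = (2/9)(2/9)(7/9)(7/9) = 0.029873; P(data | jar B) = (4/5)(4/5)(1/5)(1/5) = 0.0256; P(data | jar C) = (5/6)(5/6)(1/6)(1/6) = 0.01929.
The prior-weighted likelihoods are 1/3 · 0.029873 = 0.0099578, 1/3 · 0.0256 = 0.0085333, 1/3 · 0.01929 = 0.00643; summing to 0.024921.
Dividing through by the total gives posterior P(jar A | data) = 0.39957, P(jar B | data) = 0.34241, P(jar C | data) = 0.25801.
The predictive probability is P(red next | data) = (2/9)(0.39957) + (4/5)(0.34241) + (5/6)(0.25801) = 0.57774.

0.5777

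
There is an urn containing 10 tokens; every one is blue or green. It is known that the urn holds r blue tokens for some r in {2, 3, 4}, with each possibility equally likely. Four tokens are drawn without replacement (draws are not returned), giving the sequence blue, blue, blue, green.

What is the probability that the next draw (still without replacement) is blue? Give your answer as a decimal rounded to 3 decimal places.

0.129

Under each hypothesis, the probability of the observed sequence is: P(data | r = 2) = (2/10)(1/9)(0/8) = 0; P(data | r = 3) = (3/10)(2/9)(1/8)(7/7) = 0.0083333; P(data | r = 4) = (4/10)(3/9)(2/8)(6/7) = 0.028571.
Multiplying each by its prior: 1/3 · 0 = 0, 1/3 · 0.0083333 = 0.0027778, 1/3 · 0.028571 = 0.0095238; with total 0.012302.
Normalising, the posterior is P(r = 2 | data) = 0, P(r = 3 | data) = 0.22581, P(r = 4 | data) = 0.77419.
The predictive probability is P(blue next | data) = (0)(0.22581) + (1/6)(0.77419) = 0.12903.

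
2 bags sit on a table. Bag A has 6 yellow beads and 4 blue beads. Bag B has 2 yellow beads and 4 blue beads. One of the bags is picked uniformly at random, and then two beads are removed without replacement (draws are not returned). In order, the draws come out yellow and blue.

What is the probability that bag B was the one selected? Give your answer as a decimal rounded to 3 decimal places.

0.500

Compute the likelihood of the observed sequence for each case: P(data | bag A) = (6/10)(4/9) = 4/15; P(data | bag B) = (2/6)(4/5) = 4/15.
The prior-weighted likelihoods are 1/2 · 4/15 = 2/15, 1/2 · 4/15 = 2/15; these sum to 4/15.
Therefore the posterior P(bag B | data) = (2/15) / (4/15) = 1/2.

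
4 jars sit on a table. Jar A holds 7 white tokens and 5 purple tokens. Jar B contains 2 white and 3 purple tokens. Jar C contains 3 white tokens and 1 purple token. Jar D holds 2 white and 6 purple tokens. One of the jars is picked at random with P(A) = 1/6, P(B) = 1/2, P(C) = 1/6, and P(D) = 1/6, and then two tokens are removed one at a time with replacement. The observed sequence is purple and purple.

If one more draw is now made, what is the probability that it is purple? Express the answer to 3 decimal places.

0.616

The likelihood of the observed sequence under each hypothesis: P(data | jar A) = (5/12)(5/12) = 0.17361; P(data | jar B) = (3/5)(3/5) = 0.36; P(data | jar C) = (1/4)(1/4) = 0.0625; P(data | jar D) = (6/8)(6/8) = 0.5625.
Weighting by the prior gives 1/6 · 0.17361 = 0.028935, 1/2 · 0.36 = 0.18, 1/6 · 0.0625 = 0.010417, 1/6 · 0.5625 = 0.09375; these sum to 0.3131.
The posterior is then P(jar A | data) = 0.092415, P(jar B | data) = 0.57489, P(jar C | data) = 0.033269, P(jar D | data) = 0.29942.
So P(purple next | data) = Σ P(purple next | H) P(H | data) = (5/12)(0.092415) + (3/5)(0.57489) + (1/4)(0.033269) + (3/4)(0.29942) = 0.61633.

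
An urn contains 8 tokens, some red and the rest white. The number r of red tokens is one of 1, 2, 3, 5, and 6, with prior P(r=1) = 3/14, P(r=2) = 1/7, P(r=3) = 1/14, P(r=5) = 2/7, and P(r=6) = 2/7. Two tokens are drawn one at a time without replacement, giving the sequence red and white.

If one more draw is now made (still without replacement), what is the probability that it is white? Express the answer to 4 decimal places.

Under each hypothesis, the probability of the observed sequence is: P(data | r = 1) = (1/8)(7/7) = 1/8; P(data | r = 2) = (2/8)(6/7) = 3/14; P(data | r = 3) = (3/8)(5/7) = 15/56; P(data | r = 5) = (5/8)(3/7) = 15/56; P(data | r = 6) = (6/8)(2/7) = 3/14.
Multiplying each by its prior: 3/14 · 1/8 = 3/112, 1/7 · 3/14 = 3/98, 1/14 · 15/56 = 15/784, 2/7 · 15/56 = 15/196, 2/7 · 3/14 = 3/49; summing to 3/14.
Dividing through by the total gives posterior P(r = 1 | data) = 1/8, P(r = 2 | data) = 1/7, P(r = 3 | data) = 5/56, P(r = 5 | data) = 5/14, P(r = 6 | data) = 2/7.
The predictive probability is P(white next | data) = (1)(1/8) + (5/6)(1/7) + (2/3)(5/56) + (1/3)(5/14) + (1/6)(2/7) = 79/168.

0.4702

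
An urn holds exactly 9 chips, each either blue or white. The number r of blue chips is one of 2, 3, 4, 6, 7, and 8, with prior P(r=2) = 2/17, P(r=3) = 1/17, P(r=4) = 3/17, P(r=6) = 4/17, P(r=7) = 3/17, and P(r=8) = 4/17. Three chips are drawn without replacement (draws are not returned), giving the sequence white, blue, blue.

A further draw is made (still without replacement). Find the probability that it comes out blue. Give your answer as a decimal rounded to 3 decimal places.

For each hypothesis, P(data | H) works out to: P(data | r = 2) = (7/9)(2/8)(1/7) = 1/36; P(data | r = 3) = (6/9)(3/8)(2/7) = 1/14; P(data | r = 4) = (5/9)(4/8)(3/7) = 5/42; P(data | r = 6) = (3/9)(6/8)(5/7) = 5/28; P(data | r = 7) = (2/9)(7/8)(6/7) = 1/6; P(data | r = 8) = (1/9)(8/8)(7/7) = 1/9.
Weighting by the prior gives 2/17 · 1/36 = 1/306, 1/17 · 1/14 = 1/238, 3/17 · 5/42 = 5/238, 4/17 · 5/28 = 5/119, 3/17 · 1/6 = 1/34, 4/17 · 1/9 = 4/153; summing to 15/119.
The posterior is then P(r = 2 | data) = 7/270, P(r = 3 | data) = 1/30, P(r = 4 | data) = 1/6, P(r = 6 | data) = 1/3, P(r = 7 | data) = 7/30, P(r = 8 | data) = 28/135.
The predictive probability is P(blue next | data) = (0)(7/270) + (1/6)(1/30) + (1/3)(1/6) + (2/3)(1/3) + (5/6)(7/30) + (1)(28/135) = 37/54.

0.685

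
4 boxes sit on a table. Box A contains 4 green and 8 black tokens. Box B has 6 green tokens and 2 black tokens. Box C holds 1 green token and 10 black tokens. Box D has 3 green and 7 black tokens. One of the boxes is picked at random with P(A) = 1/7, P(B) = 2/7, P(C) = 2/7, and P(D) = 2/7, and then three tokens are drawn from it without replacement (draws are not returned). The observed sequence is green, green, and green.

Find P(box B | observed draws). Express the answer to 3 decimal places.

Compute the likelihood of the observed sequence for each case: P(data | box A) = (4/12)(3/11)(2/10) = 0.018182; P(data | box B) = (6/8)(5/7)(4/6) = 0.35714; P(data | box C) = (1/11)(0/10) = 0; P(data | box D) = (3/10)(2/9)(1/8) = 0.0083333.
Weighting by the prior gives 1/7 · 0.018182 = 0.0025974, 2/7 · 0.35714 = 0.10204, 2/7 · 0 = 0, 2/7 · 0.0083333 = 0.002381; summing to 0.10702.
So P(box B | data) = (0.10204) / (0.10702) = 0.95348.

0.953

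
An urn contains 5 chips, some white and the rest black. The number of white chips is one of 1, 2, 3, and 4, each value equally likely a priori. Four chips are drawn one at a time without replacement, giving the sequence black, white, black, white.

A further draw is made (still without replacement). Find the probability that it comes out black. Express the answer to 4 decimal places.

For each hypothesis, P(data | H) works out to: P(data | r = 1) = (4/5)(1/4)(3/3)(0/2) = 0; P(data | r = 2) = (3/5)(2/4)(2/3)(1/2) = 1/10; P(data | r = 3) = (2/5)(3/4)(1/3)(2/2) = 1/10; P(data | r = 4) = (1/5)(4/4)(0/3) = 0.
Weighting by the prior gives 1/4 · 0 = 0, 1/4 · 1/10 = 1/40, 1/4 · 1/10 = 1/40, 1/4 · 0 = 0; summing to 1/20.
The posterior is then P(r = 1 | data) = 0, P(r = 2 | data) = 1/2, P(r = 3 | data) = 1/2, P(r = 4 | data) = 0.
The predictive probability is P(black next | data) = (1)(1/2) + (0)(1/2) = 1/2.

0.5000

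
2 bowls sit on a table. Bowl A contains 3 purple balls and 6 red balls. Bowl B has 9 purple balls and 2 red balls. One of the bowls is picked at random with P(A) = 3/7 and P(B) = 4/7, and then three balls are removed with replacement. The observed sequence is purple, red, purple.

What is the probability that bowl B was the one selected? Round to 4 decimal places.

Compute the likelihood of the observed sequence for each case: P(data | bowl A) = (3/9)(6/9)(3/9) = 0.074074; P(data | bowl B) = (9/11)(2/11)(9/11) = 0.12171.
Weighting by the prior gives 3/7 · 0.074074 = 0.031746, 4/7 · 0.12171 = 0.06955; summing to 0.1013.
Hence P(bowl B | data) = (0.06955) / (0.1013) = 0.6866.

0.6866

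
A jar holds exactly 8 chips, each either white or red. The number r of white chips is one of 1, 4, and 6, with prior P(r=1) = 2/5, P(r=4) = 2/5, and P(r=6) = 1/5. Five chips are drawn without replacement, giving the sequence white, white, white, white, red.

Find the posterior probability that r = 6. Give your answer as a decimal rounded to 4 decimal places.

For each hypothesis, P(data | H) works out to: P(data | r = 1) = (1/8)(0/7) = 0; P(data | r = 4) = (4/8)(3/7)(2/6)(1/5)(4/4) = 1/70; P(data | r = 6) = (6/8)(5/7)(4/6)(3/5)(2/4) = 3/28.
Weighting by the prior gives 2/5 · 0 = 0, 2/5 · 1/70 = 1/175, 1/5 · 3/28 = 3/140; these sum to 19/700.
By Bayes' rule, P(r = 6 | data) = (3/140) / (19/700) = 15/19.

0.7895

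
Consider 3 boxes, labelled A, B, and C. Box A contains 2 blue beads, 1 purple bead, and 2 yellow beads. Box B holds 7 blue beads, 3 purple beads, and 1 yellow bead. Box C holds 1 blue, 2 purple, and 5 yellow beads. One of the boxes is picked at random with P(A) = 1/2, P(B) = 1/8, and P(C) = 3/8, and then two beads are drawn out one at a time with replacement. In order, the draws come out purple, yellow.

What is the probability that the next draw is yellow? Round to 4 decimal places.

0.5202

For each hypothesis, P(data | H) works out to: P(data | box A) = (1/5)(2/5) = 0.08; P(data | box B) = (3/11)(1/11) = 0.024793; P(data | box C) = (2/8)(5/8) = 0.15625.
Weighting by the prior gives 1/2 · 0.08 = 0.04, 1/8 · 0.024793 = 0.0030992, 3/8 · 0.15625 = 0.058594; these sum to 0.10169.
Dividing through by the total gives posterior P(box A | data) = 0.39334, P(box B | data) = 0.030476, P(box C | data) = 0.57618.
The predictive probability is P(yellow next | data) = (2/5)(0.39334) + (1/11)(0.030476) + (5/8)(0.57618) = 0.52022.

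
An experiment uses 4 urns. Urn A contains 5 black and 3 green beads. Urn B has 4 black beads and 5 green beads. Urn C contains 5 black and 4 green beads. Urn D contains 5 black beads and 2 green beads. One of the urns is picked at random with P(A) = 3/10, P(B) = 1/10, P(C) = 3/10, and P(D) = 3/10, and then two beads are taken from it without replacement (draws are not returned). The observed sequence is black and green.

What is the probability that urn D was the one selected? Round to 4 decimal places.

Under each hypothesis, the probability of the observed sequence is: P(data | urn A) = (5/8)(3/7) = 0.26786; P(data | urn B) = (4/9)(5/8) = 0.27778; P(data | urn C) = (5/9)(4/8) = 0.27778; P(data | urn D) = (5/7)(2/6) = 0.2381.
The prior-weighted likelihoods are 3/10 · 0.26786 = 0.080357, 1/10 · 0.27778 = 0.027778, 3/10 · 0.27778 = 0.083333, 3/10 · 0.2381 = 0.071429; with total 0.2629.
So P(urn D | data) = (0.071429) / (0.2629) = 0.2717.

0.2717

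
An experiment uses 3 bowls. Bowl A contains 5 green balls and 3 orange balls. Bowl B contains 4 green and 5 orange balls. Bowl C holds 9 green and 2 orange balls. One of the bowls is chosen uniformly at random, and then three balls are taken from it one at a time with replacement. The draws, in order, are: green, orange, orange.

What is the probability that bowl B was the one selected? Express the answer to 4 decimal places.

0.5441

Compute the likelihood of the observed sequence for each case: P(data | bowl A) = (5/8)(3/8)(3/8) = 0.087891; P(data | bowl B) = (4/9)(5/9)(5/9) = 0.13717; P(data | bowl C) = (9/11)(2/11)(2/11) = 0.027047.
Weighting by the prior gives 1/3 · 0.087891 = 0.029297, 1/3 · 0.13717 = 0.045725, 1/3 · 0.027047 = 0.0090158; with total 0.084037.
So P(bowl B | data) = (0.045725) / (0.084037) = 0.5441.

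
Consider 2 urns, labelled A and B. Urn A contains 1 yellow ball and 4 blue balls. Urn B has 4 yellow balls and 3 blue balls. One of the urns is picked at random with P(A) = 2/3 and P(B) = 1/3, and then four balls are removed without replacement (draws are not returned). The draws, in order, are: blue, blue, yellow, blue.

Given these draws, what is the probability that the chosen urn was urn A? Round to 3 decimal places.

0.933

Compute the likelihood of the observed sequence for each case: P(data | urn A) = (4/5)(3/4)(1/3)(2/2) = 1/5; P(data | urn B) = (3/7)(2/6)(4/5)(1/4) = 1/35.
Weighting by the prior gives 2/3 · 1/5 = 2/15, 1/3 · 1/35 = 1/105; summing to 1/7.
Therefore the posterior P(urn A | data) = (2/15) / (1/7) = 14/15.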